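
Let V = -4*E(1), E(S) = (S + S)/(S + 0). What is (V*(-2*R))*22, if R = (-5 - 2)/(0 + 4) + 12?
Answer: 3608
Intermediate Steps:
E(S) = 2 (E(S) = (2*S)/S = 2)
R = 41/4 (R = -7/4 + 12 = 41/4 ≈ 10.250)
V = -8 (V = -4*2 = -8)
(V*(-2*R))*22 = -(-16)*41/4*22 = -8*(-41/2)*22 = 164*22 = 3608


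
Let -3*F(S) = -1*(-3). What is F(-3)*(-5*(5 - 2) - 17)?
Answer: 32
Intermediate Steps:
F(S) = -1 (F(S) = -(-1)*(-3)/3 = -⅓*3 = -1)
F(-3)*(-5*(5 - 2) - 17) = -(-5*(5 - 2) - 17) = -(-5*3 - 17) = -(-15 - 17) = -1*(-32) = 32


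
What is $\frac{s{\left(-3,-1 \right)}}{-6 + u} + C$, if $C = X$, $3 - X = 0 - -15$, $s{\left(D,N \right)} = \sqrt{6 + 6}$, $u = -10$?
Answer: $-12 - \frac{\sqrt{3}}{8} \approx -12.217$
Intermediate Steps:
$s{\left(D,N \right)} = 2 \sqrt{3}$ ($s{\left(D,N \right)} = \sqrt{12} = 2 \sqrt{3}$)
$X = -12$ ($X = 3 - \left(0 - -15\right) = 3 - \left(0 + 15\right) = 3 - 15 = -12$)
$C = -12$
$\frac{s{\left(-3,-1 \right)}}{-6 + u} + C = \frac{2 \sqrt{3}}{-6 - 10} - 12 = \frac{2 \sqrt{3}}{-16} - 12 = 2 \sqrt{3} \left(- \frac{1}{16}\right) - 12 = - \frac{\sqrt{3}}{8} - 12 = -12 - \frac{\sqrt{3}}{8}$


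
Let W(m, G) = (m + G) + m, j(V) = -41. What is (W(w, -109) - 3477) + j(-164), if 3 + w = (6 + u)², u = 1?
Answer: -3535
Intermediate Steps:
w = 46 (w = -3 + (6 + 1)² = -3 + 7² = -3 + 49 = 46)
W(m, G) = G + 2*m (W(m, G) = (G + m) + m = G + 2*m)
(W(w, -109) - 3477) + j(-164) = ((-109 + 2*46) - 3477) - 41 = ((-109 + 92) - 3477) - 41 = (-17 - 3477) - 41 = -3494 - 41 = -3535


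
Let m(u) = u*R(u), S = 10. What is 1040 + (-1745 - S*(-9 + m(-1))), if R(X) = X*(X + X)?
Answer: -595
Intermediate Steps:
R(X) = 2*X² (R(X) = X*(2*X) = 2*X²)
m(u) = 2*u³ (m(u) = u*(2*u²) = 2*u³)
1040 + (-1745 - S*(-9 + m(-1))) = 1040 + (-1745 - 10*(-9 + 2*(-1)³)) = 1040 + (-1745 - 10*(-9 + 2*(-1))) = 1040 + (-1745 - 10*(-9 - 2)) = 1040 + (-1745 - 10*(-11)) = 1040 + (-1745 - 1*(-110)) = 1040 + (-1745 + 110) = 1040 - 1635 = -595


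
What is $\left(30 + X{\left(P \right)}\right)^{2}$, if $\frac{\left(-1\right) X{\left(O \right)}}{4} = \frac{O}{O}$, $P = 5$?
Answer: $676$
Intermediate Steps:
$X{\left(O \right)} = -4$ ($X{\left(O \right)} = - 4 \frac{O}{O} = \left(-4\right) 1 = -4$)
$\left(30 + X{\left(P \right)}\right)^{2} = \left(30 - 4\right)^{2} = 26^{2} = 676$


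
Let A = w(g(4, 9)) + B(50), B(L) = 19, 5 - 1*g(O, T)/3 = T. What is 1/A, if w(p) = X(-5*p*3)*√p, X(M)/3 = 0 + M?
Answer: 19/3499561 - 1080*I*√3/3499561 ≈ 5.4293e-6 - 0.00053453*I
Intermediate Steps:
g(O, T) = 15 - 3*T
X(M) = 3*M (X(M) = 3*(0 + M) = 3*M)
w(p) = -45*p^(3/2) (w(p) = (3*(-5*p*3))*√p = (3*(-15*p))*√p = (-45*p)*√p = -45*p^(3/2))
A = 19 + 1080*I*√3 (A = -45*(15 - 3*9)^(3/2) + 19 = -45*(15 - 27)^(3/2) + 19 = -(-1080)*I*√3 + 19 = 1080*I*√3 + 19 = 19 + 1080*I*√3 ≈ 19.0 + 1870.6*I)
1/A = 1/(19 + 1080*I*√3)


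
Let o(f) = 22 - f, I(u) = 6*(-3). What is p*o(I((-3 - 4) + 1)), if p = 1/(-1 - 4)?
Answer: -8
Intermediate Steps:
p = -1/5 (p = 1/(-5) = -1/5 ≈ -0.20000)
I(u) = -18
p*o(I((-3 - 4) + 1)) = -(22 - 1*(-18))/5 = -(22 + 18)/5 = -1/5*40 = -8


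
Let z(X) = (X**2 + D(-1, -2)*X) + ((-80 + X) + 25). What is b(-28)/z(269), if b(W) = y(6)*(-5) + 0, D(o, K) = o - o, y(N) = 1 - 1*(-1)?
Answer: -2/14515 ≈ -0.00013779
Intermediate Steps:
y(N) = 2 (y(N) = 1 + 1 = 2)
D(o, K) = 0
b(W) = -10 (b(W) = 2*(-5) + 0 = -10 + 0 = -10)
z(X) = -55 + X + X**2 (z(X) = (X**2 + 0*X) + ((-80 + X) + 25) = (X**2 + 0) + (-55 + X) = X**2 + (-55 + X) = -55 + X + X**2)
b(-28)/z(269) = -10/(-55 + 269 + 269**2) = -10/(-55 + 269 + 72361) = -10/72575 = -10*1/72575 = -2/14515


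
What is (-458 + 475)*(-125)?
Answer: -2125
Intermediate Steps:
(-458 + 475)*(-125) = 17*(-125) = -2125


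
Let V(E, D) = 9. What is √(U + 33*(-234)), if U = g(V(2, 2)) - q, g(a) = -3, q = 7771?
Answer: 2*I*√3874 ≈ 124.48*I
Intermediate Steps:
U = -7774 (U = -3 - 1*7771 = -3 - 7771 = -7774)
√(U + 33*(-234)) = √(-7774 + 33*(-234)) = √(-7774 - 7722) = √(-15496) = 2*I*√3874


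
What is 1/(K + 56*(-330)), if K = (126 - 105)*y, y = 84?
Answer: -1/16716 ≈ -5.9823e-5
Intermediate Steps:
K = 1764 (K = (126 - 105)*84 = 21*84 = 1764)
1/(K + 56*(-330)) = 1/(1764 + 56*(-330)) = 1/(1764 - 18480) = 1/(-16716) = -1/16716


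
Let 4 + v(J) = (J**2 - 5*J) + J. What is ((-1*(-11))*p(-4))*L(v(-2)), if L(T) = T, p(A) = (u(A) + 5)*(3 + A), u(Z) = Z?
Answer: -88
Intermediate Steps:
v(J) = -4 + J**2 - 4*J (v(J) = -4 + ((J**2 - 5*J) + J) = -4 + (J**2 - 4*J) = -4 + J**2 - 4*J)
p(A) = (3 + A)*(5 + A) (p(A) = (A + 5)*(3 + A) = (5 + A)*(3 + A) = (3 + A)*(5 + A))
((-1*(-11))*p(-4))*L(v(-2)) = ((-1*(-11))*(15 + (-4)**2 + 8*(-4)))*(-4 + (-2)**2 - 4*(-2)) = (11*(15 + 16 - 32))*(-4 + 4 + 8) = (11*(-1))*8 = -11*8 = -88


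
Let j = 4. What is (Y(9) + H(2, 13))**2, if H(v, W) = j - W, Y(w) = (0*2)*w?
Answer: 81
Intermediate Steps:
Y(w) = 0 (Y(w) = 0*w = 0)
H(v, W) = 4 - W
(Y(9) + H(2, 13))**2 = (0 + (4 - 1*13))**2 = (0 + (4 - 13))**2 = (0 - 9)**2 = (-9)**2 = 81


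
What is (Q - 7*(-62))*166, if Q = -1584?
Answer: -190900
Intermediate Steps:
(Q - 7*(-62))*166 = (-1584 - 7*(-62))*166 = (-1584 + 434)*166 = -1150*166 = -190900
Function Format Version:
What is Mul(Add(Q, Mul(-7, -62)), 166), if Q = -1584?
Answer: -190900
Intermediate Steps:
Mul(Add(Q, Mul(-7, -62)), 166) = Mul(Add(-1584, Mul(-7, -62)), 166) = Mul(Add(-1584, 434), 166) = Mul(-1150, 166) = -190900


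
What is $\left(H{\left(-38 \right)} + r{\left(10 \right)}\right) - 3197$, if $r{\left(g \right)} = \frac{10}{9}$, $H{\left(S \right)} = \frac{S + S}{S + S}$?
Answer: $- \frac{28754}{9} \approx -3194.9$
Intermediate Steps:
$H{\left(S \right)} = 1$ ($H{\left(S \right)} = \frac{2 S}{2 S} = 2 S \frac{1}{2 S} = 1$)
$r{\left(g \right)} = \frac{10}{9}$ ($r{\left(g \right)} = 10 \cdot \frac{1}{9} = \frac{10}{9}$)
$\left(H{\left(-38 \right)} + r{\left(10 \right)}\right) - 3197 = \left(1 + \frac{10}{9}\right) - 3197 = \frac{19}{9} - 3197 = - \frac{28754}{9}$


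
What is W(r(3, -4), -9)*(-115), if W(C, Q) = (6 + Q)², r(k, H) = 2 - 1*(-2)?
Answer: -1035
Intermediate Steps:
r(k, H) = 4 (r(k, H) = 2 + 2 = 4)
W(r(3, -4), -9)*(-115) = (6 - 9)²*(-115) = (-3)²*(-115) = 9*(-115) = -1035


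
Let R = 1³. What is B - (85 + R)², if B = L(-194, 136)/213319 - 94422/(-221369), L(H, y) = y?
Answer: -349235320493754/47222213711 ≈ -7395.6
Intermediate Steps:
R = 1
B = 20172112802/47222213711 (B = 136/213319 - 94422/(-221369) = 136*(1/213319) - 94422*(-1/221369) = 136/213319 + 94422/221369 = 20172112802/47222213711 ≈ 0.42717)
B - (85 + R)² = 20172112802/47222213711 - (85 + 1)² = 20172112802/47222213711 - 1*86² = 20172112802/47222213711 - 1*7396 = 20172112802/47222213711 - 7396 = -349235320493754/47222213711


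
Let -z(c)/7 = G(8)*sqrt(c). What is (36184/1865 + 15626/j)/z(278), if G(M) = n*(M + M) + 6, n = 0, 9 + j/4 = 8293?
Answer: -614067757*sqrt(278)/360780460320 ≈ -0.028379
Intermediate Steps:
j = 33136 (j = -36 + 4*8293 = -36 + 33172 = 33136)
G(M) = 6 (G(M) = 0*(M + M) + 6 = 0*(2*M) + 6 = 0 + 6 = 6)
z(c) = -42*sqrt(c)
(36184/1865 + 15626/j)/z(278) = (36184/1865 + 15626/33136)/((-42*sqrt(278))) = (36184*(1/1865) + 15626*(1/33136))*(-sqrt(278)/11676) = (36184/1865 + 7813/16568)*(-sqrt(278)/11676) = 614067757*(-sqrt(278)/11676)/30899320 = -614067757*sqrt(278)/360780460320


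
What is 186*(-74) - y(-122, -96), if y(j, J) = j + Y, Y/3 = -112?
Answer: -13306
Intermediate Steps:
Y = -336 (Y = 3*(-112) = -336)
y(j, J) = -336 + j (y(j, J) = j - 336 = -336 + j)
186*(-74) - y(-122, -96) = 186*(-74) - (-336 - 122) = -13764 - 1*(-458) = -13764 + 458 = -13306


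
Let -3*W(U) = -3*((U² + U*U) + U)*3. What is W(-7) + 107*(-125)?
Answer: -13102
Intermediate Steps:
W(U) = 3*U + 6*U² (W(U) = -(-3*((U² + U*U) + U))*3/3 = -(-3*((U² + U²) + U))*3/3 = -(-3*(2*U² + U))*3/3 = -(-3*(U + 2*U²))*3/3 = -(-6*U² - 3*U)*3/3 = -(-18*U² - 9*U)/3 = 3*U + 6*U²)
W(-7) + 107*(-125) = 3*(-7)*(1 + 2*(-7)) + 107*(-125) = 3*(-7)*(1 - 14) - 13375 = 3*(-7)*(-13) - 13375 = 273 - 13375 = -13102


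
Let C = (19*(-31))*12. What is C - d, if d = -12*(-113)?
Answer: -8424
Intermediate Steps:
C = -7068 (C = -589*12 = -7068)
d = 1356
C - d = -7068 - 1*1356 = -7068 - 1356 = -8424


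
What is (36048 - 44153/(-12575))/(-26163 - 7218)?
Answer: -453347753/419766075 ≈ -1.0800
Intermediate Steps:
(36048 - 44153/(-12575))/(-26163 - 7218) = (36048 - 44153*(-1/12575))/(-33381) = (36048 + 44153/12575)*(-1/33381) = (453347753/12575)*(-1/33381) = -453347753/419766075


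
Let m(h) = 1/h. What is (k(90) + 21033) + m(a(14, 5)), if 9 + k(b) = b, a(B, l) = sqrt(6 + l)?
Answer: 21114 + sqrt(11)/11 ≈ 21114.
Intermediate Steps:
k(b) = -9 + b
(k(90) + 21033) + m(a(14, 5)) = ((-9 + 90) + 21033) + 1/(sqrt(6 + 5)) = (81 + 21033) + 1/(sqrt(11)) = 21114 + sqrt(11)/11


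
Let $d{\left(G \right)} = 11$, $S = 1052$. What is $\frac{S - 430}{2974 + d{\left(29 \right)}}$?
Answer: $\frac{622}{2985} \approx 0.20838$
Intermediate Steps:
$\frac{S - 430}{2974 + d{\left(29 \right)}} = \frac{1052 - 430}{2974 + 11} = \frac{1052 - 430}{2985} = \left(1052 - 430\right) \frac{1}{2985} = 622 \cdot \frac{1}{2985} = \frac{622}{2985}$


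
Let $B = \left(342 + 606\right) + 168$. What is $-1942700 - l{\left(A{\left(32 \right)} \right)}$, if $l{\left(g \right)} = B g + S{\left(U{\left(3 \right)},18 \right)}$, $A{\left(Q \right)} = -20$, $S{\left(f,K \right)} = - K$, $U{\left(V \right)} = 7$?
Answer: $-1920362$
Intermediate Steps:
$B = 1116$ ($B = 948 + 168 = 1116$)
$l{\left(g \right)} = -18 + 1116 g$ ($l{\left(g \right)} = 1116 g - 18 = -18 + 1116 g$)
$-1942700 - l{\left(A{\left(32 \right)} \right)} = -1942700 - \left(-18 + 1116 \left(-20\right)\right) = -1942700 - \left(-18 - 22320\right) = -1942700 - -22338 = -1942700 + 22338 = -1920362$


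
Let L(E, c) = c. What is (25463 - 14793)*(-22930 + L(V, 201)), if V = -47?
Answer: -242518430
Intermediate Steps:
(25463 - 14793)*(-22930 + L(V, 201)) = (25463 - 14793)*(-22930 + 201) = 10670*(-22729) = -242518430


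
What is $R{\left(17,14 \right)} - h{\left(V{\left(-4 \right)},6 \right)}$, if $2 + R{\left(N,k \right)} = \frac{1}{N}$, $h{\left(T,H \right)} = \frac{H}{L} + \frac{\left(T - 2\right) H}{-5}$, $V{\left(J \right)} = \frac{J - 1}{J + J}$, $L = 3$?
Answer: $- \frac{1901}{340} \approx -5.5912$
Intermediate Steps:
$V{\left(J \right)} = \frac{-1 + J}{2 J}$
$h{\left(T,H \right)} = \frac{H}{3} - \frac{H \left(-2 + T\right)}{5}$ ($h{\left(T,H \right)} = \frac{H}{3} + \frac{\left(T - 2\right) H}{-5} = H \frac{1}{3} + \left(-2 + T\right) H \left(- \frac{1}{5}\right) = \frac{H}{3} + H \left(-2 + T\right) \left(- \frac{1}{5}\right) = \frac{H}{3} - \frac{H \left(-2 + T\right)}{5}$)
$R{\left(N,k \right)} = -2 + \frac{1}{N}$
$R{\left(17,14 \right)} - h{\left(V{\left(-4 \right)},6 \right)} = \left(-2 + \frac{1}{17}\right) - \frac{1}{15} \cdot 6 \left(11 - 3 \frac{-1 - 4}{2 \left(-4\right)}\right) = \left(-2 + \frac{1}{17}\right) - \frac{1}{15} \cdot 6 \left(11 - 3 \cdot \frac{1}{2} \left(- \frac{1}{4}\right) \left(-5\right)\right) = - \frac{33}{17} - \frac{1}{15} \cdot 6 \left(11 - \frac{15}{8}\right) = - \frac{33}{17} - \frac{1}{15} \cdot 6 \cdot \frac{73}{8} = - \frac{33}{17} - \frac{73}{20} = - \frac{1901}{340}$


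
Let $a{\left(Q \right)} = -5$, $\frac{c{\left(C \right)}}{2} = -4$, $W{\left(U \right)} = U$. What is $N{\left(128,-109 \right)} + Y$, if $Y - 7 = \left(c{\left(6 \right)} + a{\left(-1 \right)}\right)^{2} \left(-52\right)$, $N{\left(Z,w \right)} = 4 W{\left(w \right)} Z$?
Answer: $-64589$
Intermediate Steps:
$c{\left(C \right)} = -8$ ($c{\left(C \right)} = 2 \left(-4\right) = -8$)
$N{\left(Z,w \right)} = 4 Z w$ ($N{\left(Z,w \right)} = 4 w Z = 4 Z w$)
$Y = -8781$ ($Y = 7 + \left(-8 - 5\right)^{2} \left(-52\right) = 7 + \left(-13\right)^{2} \left(-52\right) = 7 + 169 \left(-52\right) = 7 - 8788 = -8781$)
$N{\left(128,-109 \right)} + Y = 4 \cdot 128 \left(-109\right) - 8781 = -55808 - 8781 = -64589$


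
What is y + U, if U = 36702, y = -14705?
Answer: 21997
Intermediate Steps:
y + U = -14705 + 36702 = 21997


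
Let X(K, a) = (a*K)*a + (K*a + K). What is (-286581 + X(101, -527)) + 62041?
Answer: 27772963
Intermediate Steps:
X(K, a) = K + K*a + K*a² (X(K, a) = (K*a)*a + (K + K*a) = K*a² + (K + K*a) = K + K*a + K*a²)
(-286581 + X(101, -527)) + 62041 = (-286581 + 101*(1 - 527 + (-527)²)) + 62041 = (-286581 + 101*(1 - 527 + 277729)) + 62041 = (-286581 + 101*277203) + 62041 = (-286581 + 27997503) + 62041 = 27710922 + 62041 = 27772963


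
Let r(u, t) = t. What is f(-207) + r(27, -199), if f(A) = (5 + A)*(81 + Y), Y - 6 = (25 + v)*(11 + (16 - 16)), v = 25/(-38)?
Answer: -1365362/19 ≈ -71861.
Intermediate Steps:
v = -25/38 (v = 25*(-1/38) = -25/38 ≈ -0.65790)
Y = 10403/38 (Y = 6 + (25 - 25/38)*(11 + (16 - 16)) = 6 + 925*(11 + 0)/38 = 6 + (925/38)*11 = 6 + 10175/38 = 10403/38 ≈ 273.76)
f(A) = 67405/38 + 13481*A/38 (f(A) = (5 + A)*(81 + 10403/38) = (5 + A)*(13481/38) = 67405/38 + 13481*A/38)
f(-207) + r(27, -199) = (67405/38 + (13481/38)*(-207)) - 199 = (67405/38 - 2790567/38) - 199 = -1361581/19 - 199 = -1365362/19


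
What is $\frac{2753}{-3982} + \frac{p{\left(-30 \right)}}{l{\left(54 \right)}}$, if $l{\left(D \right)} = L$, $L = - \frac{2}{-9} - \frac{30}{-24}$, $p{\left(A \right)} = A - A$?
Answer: $- \frac{2753}{3982} \approx -0.69136$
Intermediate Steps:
$p{\left(A \right)} = 0$
$L = \frac{53}{36}$ ($L = \left(-2\right) \left(- \frac{1}{9}\right) - - \frac{5}{4} = \frac{2}{9} + \frac{5}{4} = \frac{53}{36} \approx 1.4722$)
$l{\left(D \right)} = \frac{53}{36}$
$\frac{2753}{-3982} + \frac{p{\left(-30 \right)}}{l{\left(54 \right)}} = \frac{2753}{-3982} + \frac{0}{\frac{53}{36}} = 2753 \left(- \frac{1}{3982}\right) + 0 \cdot \frac{36}{53} = - \frac{2753}{3982} + 0 = - \frac{2753}{3982}$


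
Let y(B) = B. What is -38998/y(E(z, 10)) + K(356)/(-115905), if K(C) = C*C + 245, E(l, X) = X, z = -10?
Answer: -30142220/7727 ≈ -3900.9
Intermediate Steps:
K(C) = 245 + C**2 (K(C) = C**2 + 245 = 245 + C**2)
-38998/y(E(z, 10)) + K(356)/(-115905) = -38998/10 + (245 + 356**2)/(-115905) = -38998*1/10 + (245 + 126736)*(-1/115905) = -19499/5 + 126981*(-1/115905) = -19499/5 - 42327/38635 = -30142220/7727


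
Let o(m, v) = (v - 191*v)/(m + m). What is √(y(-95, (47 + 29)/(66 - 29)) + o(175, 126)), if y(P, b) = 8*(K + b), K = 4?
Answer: I*√683390/185 ≈ 4.4685*I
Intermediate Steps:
y(P, b) = 32 + 8*b (y(P, b) = 8*(4 + b) = 32 + 8*b)
o(m, v) = -95*v/m (o(m, v) = (-190*v)/((2*m)) = (-190*v)*(1/(2*m)) = -95*v/m)
√(y(-95, (47 + 29)/(66 - 29)) + o(175, 126)) = √((32 + 8*((47 + 29)/(66 - 29))) - 95*126/175) = √((32 + 8*(76/37)) - 95*126*1/175) = √((32 + 8*(76*(1/37))) - 342/5) = √((32 + 8*(76/37)) - 342/5) = √((32 + 608/37) - 342/5) = √(1792/37 - 342/5) = √(-3694/185) = I*√683390/185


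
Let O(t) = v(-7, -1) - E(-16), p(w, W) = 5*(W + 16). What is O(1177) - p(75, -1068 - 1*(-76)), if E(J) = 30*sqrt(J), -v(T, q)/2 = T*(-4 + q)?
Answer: 4810 - 120*I ≈ 4810.0 - 120.0*I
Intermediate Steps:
v(T, q) = -2*T*(-4 + q)
p(w, W) = 80 + 5*W (p(w, W) = 5*(16 + W) = 80 + 5*W)
O(t) = -70 - 120*I (O(t) = 2*(-7)*(4 - 1*(-1)) - 30*sqrt(-16) = 2*(-7)*(4 + 1) - 30*4*I = 2*(-7)*5 - 120*I = -70 - 120*I)
O(1177) - p(75, -1068 - 1*(-76)) = (-70 - 120*I) - (80 + 5*(-1068 - 1*(-76))) = (-70 - 120*I) - (80 + 5*(-1068 + 76)) = (-70 - 120*I) - (80 + 5*(-992)) = (-70 - 120*I) - (80 - 4960) = (-70 - 120*I) - 1*(-4880) = (-70 - 120*I) + 4880 = 4810 - 120*I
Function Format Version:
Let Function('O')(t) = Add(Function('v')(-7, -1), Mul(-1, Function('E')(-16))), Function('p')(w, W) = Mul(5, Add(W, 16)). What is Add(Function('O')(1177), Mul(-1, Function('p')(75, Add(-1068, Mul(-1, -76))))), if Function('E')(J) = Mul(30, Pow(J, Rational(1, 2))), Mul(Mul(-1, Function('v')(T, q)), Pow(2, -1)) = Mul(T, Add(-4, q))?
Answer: Add(4810, Mul(-120, I)) ≈ Add(4810.0, Mul(-120.00, I))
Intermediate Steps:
Function('v')(T, q) = Mul(-2, T, Add(-4, q)) (Function('v')(T, q) = Mul(-2, Mul(T, Add(-4, q))) = Mul(-2, T, Add(-4, q)))
Function('p')(w, W) = Add(80, Mul(5, W)) (Function('p')(w, W) = Mul(5, Add(16, W)) = Add(80, Mul(5, W)))
Function('O')(t) = Add(-70, Mul(-120, I)) (Function('O')(t) = Add(Mul(2, -7, Add(4, Mul(-1, -1))), Mul(-1, Mul(30, Pow(-16, Rational(1, 2))))) = Add(Mul(2, -7, Add(4, 1)), Mul(-1, Mul(30, Mul(4, I)))) = Add(Mul(2, -7, 5), Mul(-1, Mul(120, I))) = Add(-70, Mul(-120, I)))
Add(Function('O')(1177), Mul(-1, Function('p')(75, Add(-1068, Mul(-1, -76))))) = Add(Add(-70, Mul(-120, I)), Mul(-1, Add(80, Mul(5, Add(-1068, Mul(-1, -76)))))) = Add(Add(-70, Mul(-120, I)), Mul(-1, Add(80, Mul(5, Add(-1068, 76))))) = Add(Add(-70, Mul(-120, I)), Mul(-1, Add(80, Mul(5, -992)))) = Add(Add(-70, Mul(-120, I)), Mul(-1, Add(80, -4960))) = Add(Add(-70, Mul(-120, I)), Mul(-1, -4880)) = Add(Add(-70, Mul(-120, I)), 4880) = Add(4810, Mul(-120, I))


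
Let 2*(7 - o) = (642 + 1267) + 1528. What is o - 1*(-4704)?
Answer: 5985/2 ≈ 2992.5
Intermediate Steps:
o = -3423/2 (o = 7 - ((642 + 1267) + 1528)/2 = 7 - (1909 + 1528)/2 = 7 - ½*3437 = 7 - 3437/2 = -3423/2 ≈ -1711.5)
o - 1*(-4704) = -3423/2 - 1*(-4704) = -3423/2 + 4704 = 5985/2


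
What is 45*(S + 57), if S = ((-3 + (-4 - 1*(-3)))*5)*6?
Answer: -2835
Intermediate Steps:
S = -120 (S = ((-3 + (-4 + 3))*5)*6 = ((-3 - 1)*5)*6 = -4*5*6 = -20*6 = -120)
45*(S + 57) = 45*(-120 + 57) = 45*(-63) = -2835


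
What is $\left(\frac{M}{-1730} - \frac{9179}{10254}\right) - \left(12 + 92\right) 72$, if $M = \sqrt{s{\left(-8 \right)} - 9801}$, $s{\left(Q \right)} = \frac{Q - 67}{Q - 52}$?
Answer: $- \frac{76791131}{10254} - \frac{i \sqrt{39199}}{3460} \approx -7488.9 - 0.057222 i$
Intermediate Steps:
$s{\left(Q \right)} = \frac{-67 + Q}{-52 + Q}$
$M = \frac{i \sqrt{39199}}{2}$ ($M = \sqrt{\frac{-67 - 8}{-52 - 8} - 9801} = \sqrt{\frac{1}{-60} \left(-75\right) - 9801} = \sqrt{\left(- \frac{1}{60}\right) \left(-75\right) - 9801} = \sqrt{\frac{5}{4} - 9801} = \sqrt{- \frac{39199}{4}} = \frac{i \sqrt{39199}}{2} \approx 98.994 i$)
$\left(\frac{M}{-1730} - \frac{9179}{10254}\right) - \left(12 + 92\right) 72 = \left(\frac{\frac{1}{2} i \sqrt{39199}}{-1730} - \frac{9179}{10254}\right) - \left(12 + 92\right) 72 = \left(\frac{i \sqrt{39199}}{2} \left(- \frac{1}{1730}\right) - \frac{9179}{10254}\right) - 104 \cdot 72 = \left(- \frac{i \sqrt{39199}}{3460} - \frac{9179}{10254}\right) - 7488 = \left(- \frac{9179}{10254} - \frac{i \sqrt{39199}}{3460}\right) - 7488 = - \frac{76791131}{10254} - \frac{i \sqrt{39199}}{3460}$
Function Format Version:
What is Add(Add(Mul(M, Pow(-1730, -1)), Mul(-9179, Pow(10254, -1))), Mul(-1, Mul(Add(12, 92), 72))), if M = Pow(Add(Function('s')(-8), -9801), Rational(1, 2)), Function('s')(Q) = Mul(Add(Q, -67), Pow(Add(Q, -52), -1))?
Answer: Add(Rational(-76791131, 10254), Mul(Rational(-1, 3460), I, Pow(39199, Rational(1, 2)))) ≈ Add(-7488.9, Mul(-0.057222, I))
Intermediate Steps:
Function('s')(Q) = Mul(Pow(Add(-52, Q), -1), Add(-67, Q)) (Function('s')(Q) = Mul(Add(-67, Q), Pow(Add(-52, Q), -1)) = Mul(Pow(Add(-52, Q), -1), Add(-67, Q)))
M = Mul(Rational(1, 2), I, Pow(39199, Rational(1, 2))) (M = Pow(Add(Mul(Pow(Add(-52, -8), -1), Add(-67, -8)), -9801), Rational(1, 2)) = Pow(Add(Mul(Pow(-60, -1), -75), -9801), Rational(1, 2)) = Pow(Add(Mul(Rational(-1, 60), -75), -9801), Rational(1, 2)) = Pow(Add(Rational(5, 4), -9801), Rational(1, 2)) = Pow(Rational(-39199, 4), Rational(1, 2)) = Mul(Rational(1, 2), I, Pow(39199, Rational(1, 2))) ≈ Mul(98.994, I))
Add(Add(Mul(M, Pow(-1730, -1)), Mul(-9179, Pow(10254, -1))), Mul(-1, Mul(Add(12, 92), 72))) = Add(Add(Mul(Mul(Rational(1, 2), I, Pow(39199, Rational(1, 2))), Pow(-1730, -1)), Mul(-9179, Pow(10254, -1))), Mul(-1, Mul(Add(12, 92), 72))) = Add(Add(Mul(Mul(Rational(1, 2), I, Pow(39199, Rational(1, 2))), Rational(-1, 1730)), Mul(-9179, Rational(1, 10254))), Mul(-1, Mul(104, 72))) = Add(Add(Mul(Rational(-1, 3460), I, Pow(39199, Rational(1, 2))), Rational(-9179, 10254)), Mul(-1, 7488)) = Add(Add(Rational(-9179, 10254), Mul(Rational(-1, 3460), I, Pow(39199, Rational(1, 2)))), -7488) = Add(Rational(-76791131, 10254), Mul(Rational(-1, 3460), I, Pow(39199, Rational(1, 2))))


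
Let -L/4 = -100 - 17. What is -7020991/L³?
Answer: -7020991/102503232 ≈ -0.068495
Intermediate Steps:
L = 468 (L = -4*(-100 - 17) = -4*(-117) = 468)
-7020991/L³ = -7020991/(468³) = -7020991/102503232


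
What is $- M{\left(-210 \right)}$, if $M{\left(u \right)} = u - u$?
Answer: $0$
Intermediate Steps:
$M{\left(u \right)} = 0$
$- M{\left(-210 \right)} = \left(-1\right) 0 = 0$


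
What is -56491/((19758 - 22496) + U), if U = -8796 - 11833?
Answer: 56491/23367 ≈ 2.4176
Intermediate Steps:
U = -20629
-56491/((19758 - 22496) + U) = -56491/((19758 - 22496) - 20629) = -56491/(-2738 - 20629) = -56491/(-23367) = -56491*(-1/23367) = 56491/23367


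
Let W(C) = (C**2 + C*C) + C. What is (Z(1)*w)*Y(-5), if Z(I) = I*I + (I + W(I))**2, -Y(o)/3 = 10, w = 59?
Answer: -30090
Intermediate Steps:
Y(o) = -30 (Y(o) = -3*10 = -30)
W(C) = C + 2*C**2 (W(C) = (C**2 + C**2) + C = 2*C**2 + C = C + 2*C**2)
Z(I) = I**2 + (I + I*(1 + 2*I))**2 (Z(I) = I*I + (I + I*(1 + 2*I))**2 = I**2 + (I + I*(1 + 2*I))**2)
(Z(1)*w)*Y(-5) = ((1**2*(1 + 4*(1 + 1)**2))*59)*(-30) = ((1*(1 + 4*2**2))*59)*(-30) = ((1*(1 + 4*4))*59)*(-30) = ((1*(1 + 16))*59)*(-30) = ((1*17)*59)*(-30) = (17*59)*(-30) = 1003*(-30) = -30090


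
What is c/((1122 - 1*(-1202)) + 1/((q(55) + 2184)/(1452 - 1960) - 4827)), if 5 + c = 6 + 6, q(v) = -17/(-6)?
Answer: 103080719/34222795660 ≈ 0.0030120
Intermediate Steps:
q(v) = 17/6 (q(v) = -17*(-1/6) = 17/6)
c = 7 (c = -5 + (6 + 6) = -5 + 12 = 7)
c/((1122 - 1*(-1202)) + 1/((q(55) + 2184)/(1452 - 1960) - 4827)) = 7/((1122 - 1*(-1202)) + 1/((17/6 + 2184)/(1452 - 1960) - 4827)) = 7/((1122 + 1202) + 1/((13121/6)/(-508) - 4827)) = 7/(2324 + 1/((13121/6)*(-1/508) - 4827)) = 7/(2324 + 1/(-13121/3048 - 4827)) = 7/(2324 + 1/(-14725817/3048)) = 7/(2324 - 3048/14725817) = 7/(34222795660/14725817) = 7*(14725817/34222795660) = 103080719/34222795660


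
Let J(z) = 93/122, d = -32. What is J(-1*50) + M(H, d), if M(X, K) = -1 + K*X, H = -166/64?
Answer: 10097/122 ≈ 82.762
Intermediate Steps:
H = -83/32 (H = -166*1/64 = -83/32 ≈ -2.5938)
J(z) = 93/122 (J(z) = 93*(1/122) = 93/122)
J(-1*50) + M(H, d) = 93/122 + (-1 - 32*(-83/32)) = 93/122 + (-1 + 83) = 93/122 + 82 = 10097/122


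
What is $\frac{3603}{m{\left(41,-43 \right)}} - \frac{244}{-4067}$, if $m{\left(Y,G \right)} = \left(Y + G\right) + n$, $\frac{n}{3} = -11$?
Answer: $- \frac{2092123}{20335} \approx -102.88$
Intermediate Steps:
$n = -33$ ($n = 3 \left(-11\right) = -33$)
$m{\left(Y,G \right)} = -33 + G + Y$ ($m{\left(Y,G \right)} = \left(Y + G\right) - 33 = \left(G + Y\right) - 33 = -33 + G + Y$)
$\frac{3603}{m{\left(41,-43 \right)}} - \frac{244}{-4067} = \frac{3603}{-33 - 43 + 41} - \frac{244}{-4067} = \frac{3603}{-35} - - \frac{244}{4067} = 3603 \left(- \frac{1}{35}\right) + \frac{244}{4067} = - \frac{3603}{35} + \frac{244}{4067} = - \frac{2092123}{20335}$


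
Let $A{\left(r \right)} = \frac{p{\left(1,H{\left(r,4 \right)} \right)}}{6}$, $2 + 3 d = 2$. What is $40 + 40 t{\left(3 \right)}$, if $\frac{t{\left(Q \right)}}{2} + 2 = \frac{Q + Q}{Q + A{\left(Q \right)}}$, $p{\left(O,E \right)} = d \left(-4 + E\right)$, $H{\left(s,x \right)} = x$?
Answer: $40$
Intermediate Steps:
$d = 0$ ($d = - \frac{2}{3} + \frac{1}{3} \cdot 2 = - \frac{2}{3} + \frac{2}{3} = 0$)
$p{\left(O,E \right)} = 0$ ($p{\left(O,E \right)} = 0 \left(-4 + E\right) = 0$)
$A{\left(r \right)} = 0$ ($A{\left(r \right)} = \frac{0}{6} = 0 \cdot \frac{1}{6} = 0$)
$t{\left(Q \right)} = 0$ ($t{\left(Q \right)} = -4 + 2 \frac{Q + Q}{Q + 0} = -4 + 2 \frac{2 Q}{Q} = -4 + 2 \cdot 2 = -4 + 4 = 0$)
$40 + 40 t{\left(3 \right)} = 40 + 40 \cdot 0 = 40 + 0 = 40$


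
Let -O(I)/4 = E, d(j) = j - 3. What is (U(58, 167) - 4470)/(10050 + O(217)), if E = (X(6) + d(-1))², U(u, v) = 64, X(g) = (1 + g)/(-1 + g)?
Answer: -55075/125287 ≈ -0.43959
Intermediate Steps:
d(j) = -3 + j
X(g) = (1 + g)/(-1 + g)
E = 169/25 (E = ((1 + 6)/(-1 + 6) + (-3 - 1))² = (7/5 - 4)² = (-13/5)² = 169/25 ≈ 6.7600)
O(I) = -676/25 (O(I) = -4*169/25 = -676/25)
(U(58, 167) - 4470)/(10050 + O(217)) = (64 - 4470)/(10050 - 676/25) = -4406/250574/25 = -4406*25/250574 = -55075/125287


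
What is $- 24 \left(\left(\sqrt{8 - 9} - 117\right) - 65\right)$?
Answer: $4368 - 24 i \approx 4368.0 - 24.0 i$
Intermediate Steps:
$- 24 \left(\left(\sqrt{8 - 9} - 117\right) - 65\right) = - 24 \left(\left(\sqrt{-1} - 117\right) - 65\right) = - 24 \left(\left(i - 117\right) - 65\right) = - 24 \left(\left(-117 + i\right) - 65\right) = - 24 \left(-182 + i\right) = 4368 - 24 i$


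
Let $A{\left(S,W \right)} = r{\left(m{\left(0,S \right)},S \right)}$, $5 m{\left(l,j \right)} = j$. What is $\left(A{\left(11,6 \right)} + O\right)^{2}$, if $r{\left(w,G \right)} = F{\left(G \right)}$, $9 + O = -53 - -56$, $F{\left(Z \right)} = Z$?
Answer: $25$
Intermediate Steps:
$O = -6$ ($O = -9 - -3 = -9 + \left(-53 + 56\right) = -9 + 3 = -6$)
$m{\left(l,j \right)} = \frac{j}{5}$
$r{\left(w,G \right)} = G$
$A{\left(S,W \right)} = S$
$\left(A{\left(11,6 \right)} + O\right)^{2} = \left(11 - 6\right)^{2} = 5^{2} = 25$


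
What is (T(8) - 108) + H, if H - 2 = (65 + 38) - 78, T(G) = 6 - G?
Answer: -83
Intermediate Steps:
H = 27 (H = 2 + ((65 + 38) - 78) = 2 + (103 - 78) = 2 + 25 = 27)
(T(8) - 108) + H = ((6 - 1*8) - 108) + 27 = ((6 - 8) - 108) + 27 = (-2 - 108) + 27 = -110 + 27 = -83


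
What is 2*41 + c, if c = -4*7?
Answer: 54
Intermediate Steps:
c = -28
2*41 + c = 2*41 - 28 = 82 - 28 = 54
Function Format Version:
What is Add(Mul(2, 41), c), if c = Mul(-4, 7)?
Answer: 54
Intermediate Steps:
c = -28
Add(Mul(2, 41), c) = Add(Mul(2, 41), -28) = Add(82, -28) = 54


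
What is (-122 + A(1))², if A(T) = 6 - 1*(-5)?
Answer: 12321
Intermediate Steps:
A(T) = 11 (A(T) = 6 + 5 = 11)
(-122 + A(1))² = (-122 + 11)² = (-111)² = 12321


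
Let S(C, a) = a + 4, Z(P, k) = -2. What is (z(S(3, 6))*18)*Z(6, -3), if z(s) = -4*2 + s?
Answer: -72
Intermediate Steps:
S(C, a) = 4 + a
z(s) = -8 + s
(z(S(3, 6))*18)*Z(6, -3) = ((-8 + (4 + 6))*18)*(-2) = ((-8 + 10)*18)*(-2) = (2*18)*(-2) = 36*(-2) = -72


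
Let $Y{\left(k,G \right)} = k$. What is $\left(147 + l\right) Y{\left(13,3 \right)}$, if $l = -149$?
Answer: $-26$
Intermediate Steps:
$\left(147 + l\right) Y{\left(13,3 \right)} = \left(147 - 149\right) 13 = \left(-2\right) 13 = -26$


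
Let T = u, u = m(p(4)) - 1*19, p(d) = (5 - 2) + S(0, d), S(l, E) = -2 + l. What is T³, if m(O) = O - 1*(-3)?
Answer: -3375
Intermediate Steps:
p(d) = 1 (p(d) = (5 - 2) + (-2 + 0) = 3 - 2 = 1)
m(O) = 3 + O (m(O) = O + 3 = 3 + O)
u = -15 (u = (3 + 1) - 1*19 = 4 - 19 = -15)
T = -15
T³ = (-15)³ = -3375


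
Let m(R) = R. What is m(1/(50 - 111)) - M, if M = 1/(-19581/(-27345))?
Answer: -9222/6527 ≈ -1.4129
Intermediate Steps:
M = 9115/6527 (M = 1/(-19581*(-1/27345)) = 1/(6527/9115) = 9115/6527 ≈ 1.3965)
m(1/(50 - 111)) - M = 1/(50 - 111) - 1*9115/6527 = 1/(-61) - 9115/6527 = -1/61 - 9115/6527 = -9222/6527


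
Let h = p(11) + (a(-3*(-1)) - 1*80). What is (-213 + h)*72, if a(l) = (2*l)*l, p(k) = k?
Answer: -19008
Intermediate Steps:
a(l) = 2*l²
h = -51 (h = 11 + (2*(-3*(-1))² - 1*80) = 11 + (2*3² - 80) = 11 + (2*9 - 80) = 11 + (18 - 80) = 11 - 62 = -51)
(-213 + h)*72 = (-213 - 51)*72 = -264*72 = -19008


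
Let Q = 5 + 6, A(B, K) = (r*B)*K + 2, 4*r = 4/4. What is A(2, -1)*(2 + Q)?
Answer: 39/2 ≈ 19.500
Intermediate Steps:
r = ¼ (r = (4/4)/4 = (4*(¼))/4 = (¼)*1 = ¼ ≈ 0.25000)
A(B, K) = 2 + B*K/4 (A(B, K) = (B/4)*K + 2 = B*K/4 + 2 = 2 + B*K/4)
Q = 11
A(2, -1)*(2 + Q) = (2 + (¼)*2*(-1))*(2 + 11) = (2 - ½)*13 = (3/2)*13 = 39/2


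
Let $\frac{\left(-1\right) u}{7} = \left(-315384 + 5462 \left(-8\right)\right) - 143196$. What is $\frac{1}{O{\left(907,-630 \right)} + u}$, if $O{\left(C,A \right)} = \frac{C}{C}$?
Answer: $\frac{1}{3515933} \approx 2.8442 \cdot 10^{-7}$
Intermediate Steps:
$O{\left(C,A \right)} = 1$
$u = 3515932$ ($u = - 7 \left(\left(-315384 + 5462 \left(-8\right)\right) - 143196\right) = - 7 \left(\left(-315384 - 43696\right) - 143196\right) = - 7 \left(-359080 - 143196\right) = \left(-7\right) \left(-502276\right) = 3515932$)
$\frac{1}{O{\left(907,-630 \right)} + u} = \frac{1}{1 + 3515932} = \frac{1}{3515933}$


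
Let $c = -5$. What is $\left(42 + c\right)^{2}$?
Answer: $1369$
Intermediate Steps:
$\left(42 + c\right)^{2} = \left(42 - 5\right)^{2} = 37^{2} = 1369$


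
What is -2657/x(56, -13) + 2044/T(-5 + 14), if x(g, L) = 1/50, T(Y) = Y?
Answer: -1193606/9 ≈ -1.3262e+5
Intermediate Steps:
x(g, L) = 1/50
-2657/x(56, -13) + 2044/T(-5 + 14) = -2657/1/50 + 2044/(-5 + 14) = -2657*50 + 2044/9 = -132850 + 2044*(⅑) = -132850 + 2044/9 = -1193606/9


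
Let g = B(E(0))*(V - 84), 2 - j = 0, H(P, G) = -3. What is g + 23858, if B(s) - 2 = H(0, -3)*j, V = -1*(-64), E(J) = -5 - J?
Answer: 23938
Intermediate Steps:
j = 2 (j = 2 - 1*0 = 2 + 0 = 2)
V = 64
B(s) = -4 (B(s) = 2 - 3*2 = 2 - 6 = -4)
g = 80 (g = -4*(64 - 84) = -4*(-20) = 80)
g + 23858 = 80 + 23858 = 23938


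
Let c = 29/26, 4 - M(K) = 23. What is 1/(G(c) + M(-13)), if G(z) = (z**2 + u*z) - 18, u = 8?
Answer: -676/18139 ≈ -0.037268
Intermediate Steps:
M(K) = -19 (M(K) = 4 - 1*23 = 4 - 23 = -19)
c = 29/26 (c = 29*(1/26) = 29/26 ≈ 1.1154)
G(z) = -18 + z**2 + 8*z (G(z) = (z**2 + 8*z) - 18 = -18 + z**2 + 8*z)
1/(G(c) + M(-13)) = 1/((-18 + (29/26)**2 + 8*(29/26)) - 19) = 1/((-18 + 841/676 + 116/13) - 19) = 1/(-5295/676 - 19) = 1/(-18139/676) = -676/18139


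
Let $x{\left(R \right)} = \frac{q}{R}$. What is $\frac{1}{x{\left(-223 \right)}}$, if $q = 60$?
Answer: $- \frac{223}{60} \approx -3.7167$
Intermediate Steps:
$x{\left(R \right)} = \frac{60}{R}$
$\frac{1}{x{\left(-223 \right)}} = \frac{1}{60 \frac{1}{-223}} = \frac{1}{60 \left(- \frac{1}{223}\right)} = \frac{1}{- \frac{60}{223}} = - \frac{223}{60}$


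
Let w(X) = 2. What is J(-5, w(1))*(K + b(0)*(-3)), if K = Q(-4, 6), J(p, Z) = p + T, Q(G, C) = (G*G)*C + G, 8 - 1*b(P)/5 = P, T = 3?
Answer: 56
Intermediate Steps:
b(P) = 40 - 5*P
Q(G, C) = G + C*G² (Q(G, C) = G²*C + G = C*G² + G = G + C*G²)
J(p, Z) = 3 + p (J(p, Z) = p + 3 = 3 + p)
K = 92 (K = -4*(1 + 6*(-4)) = -4*(1 - 24) = -4*(-23) = 92)
J(-5, w(1))*(K + b(0)*(-3)) = (3 - 5)*(92 + (40 - 5*0)*(-3)) = -2*(92 + (40 + 0)*(-3)) = -2*(92 + 40*(-3)) = -2*(92 - 120) = -2*(-28) = 56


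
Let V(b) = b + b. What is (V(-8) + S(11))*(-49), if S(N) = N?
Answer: 245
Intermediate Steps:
V(b) = 2*b
(V(-8) + S(11))*(-49) = (2*(-8) + 11)*(-49) = (-16 + 11)*(-49) = -5*(-49) = 245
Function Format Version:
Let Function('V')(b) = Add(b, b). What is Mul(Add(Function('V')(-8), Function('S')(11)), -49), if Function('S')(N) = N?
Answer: 245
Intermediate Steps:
Function('V')(b) = Mul(2, b)
Mul(Add(Function('V')(-8), Function('S')(11)), -49) = Mul(Add(Mul(2, -8), 11), -49) = Mul(Add(-16, 11), -49) = Mul(-5, -49) = 245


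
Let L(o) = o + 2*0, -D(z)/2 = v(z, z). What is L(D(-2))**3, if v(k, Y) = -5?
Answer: 1000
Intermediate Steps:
D(z) = 10 (D(z) = -2*(-5) = 10)
L(o) = o (L(o) = o + 0 = o)
L(D(-2))**3 = 10**3 = 1000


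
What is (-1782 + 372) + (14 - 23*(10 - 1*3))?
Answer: -1557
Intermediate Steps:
(-1782 + 372) + (14 - 23*(10 - 1*3)) = -1410 + (14 - 23*(10 - 3)) = -1410 + (14 - 23*7) = -1410 + (14 - 161) = -1410 - 147 = -1557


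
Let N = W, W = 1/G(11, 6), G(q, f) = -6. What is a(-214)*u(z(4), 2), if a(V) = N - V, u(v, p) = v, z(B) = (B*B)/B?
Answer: 2566/3 ≈ 855.33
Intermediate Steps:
z(B) = B (z(B) = B²/B = B)
W = -⅙ (W = 1/(-6) = -⅙ ≈ -0.16667)
N = -⅙ ≈ -0.16667
a(V) = -⅙ - V
a(-214)*u(z(4), 2) = (-⅙ - 1*(-214))*4 = (-⅙ + 214)*4 = (1283/6)*4 = 2566/3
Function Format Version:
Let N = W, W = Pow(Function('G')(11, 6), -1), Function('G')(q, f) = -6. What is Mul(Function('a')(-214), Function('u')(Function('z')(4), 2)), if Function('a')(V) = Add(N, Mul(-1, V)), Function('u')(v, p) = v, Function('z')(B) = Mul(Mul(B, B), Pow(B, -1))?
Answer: Rational(2566, 3) ≈ 855.33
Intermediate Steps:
Function('z')(B) = B (Function('z')(B) = Mul(Pow(B, 2), Pow(B, -1)) = B)
W = Rational(-1, 6) (W = Pow(-6, -1) = Rational(-1, 6) ≈ -0.16667)
N = Rational(-1, 6) ≈ -0.16667
Function('a')(V) = Add(Rational(-1, 6), Mul(-1, V))
Mul(Function('a')(-214), Function('u')(Function('z')(4), 2)) = Mul(Add(Rational(-1, 6), Mul(-1, -214)), 4) = Mul(Add(Rational(-1, 6), 214), 4) = Mul(Rational(1283, 6), 4) = Rational(2566, 3)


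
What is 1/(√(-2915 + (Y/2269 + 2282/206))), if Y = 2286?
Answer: -I*√158554194777226/678431518 ≈ -0.01856*I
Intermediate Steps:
1/(√(-2915 + (Y/2269 + 2282/206))) = 1/(√(-2915 + (2286/2269 + 2282/206))) = 1/(√(-2915 + (2286*(1/2269) + 2282*(1/206)))) = 1/(√(-2915 + (2286/2269 + 1141/103))) = 1/(√(-2915 + 2824387/233707)) = 1/(√(-678431518/233707)) = 1/(I*√158554194777226/233707) = -I*√158554194777226/678431518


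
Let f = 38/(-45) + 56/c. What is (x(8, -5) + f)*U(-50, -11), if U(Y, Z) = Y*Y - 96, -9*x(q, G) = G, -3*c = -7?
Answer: 2565068/45 ≈ 57002.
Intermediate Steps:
c = 7/3 (c = -⅓*(-7) = 7/3 ≈ 2.3333)
x(q, G) = -G/9
f = 1042/45 (f = 38/(-45) + 56/(7/3) = 38*(-1/45) + 56*(3/7) = -38/45 + 24 = 1042/45 ≈ 23.156)
U(Y, Z) = -96 + Y² (U(Y, Z) = Y² - 96 = -96 + Y²)
(x(8, -5) + f)*U(-50, -11) = (-⅑*(-5) + 1042/45)*(-96 + (-50)²) = (5/9 + 1042/45)*(-96 + 2500) = (1067/45)*2404 = 2565068/45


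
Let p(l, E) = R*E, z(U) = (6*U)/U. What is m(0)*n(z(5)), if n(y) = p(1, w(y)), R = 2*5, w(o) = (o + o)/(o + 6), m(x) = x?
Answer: 0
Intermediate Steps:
w(o) = 2*o/(6 + o) (w(o) = (2*o)/(6 + o) = 2*o/(6 + o))
z(U) = 6
R = 10
p(l, E) = 10*E
n(y) = 20*y/(6 + y) (n(y) = 10*(2*y/(6 + y)) = 20*y/(6 + y))
m(0)*n(z(5)) = 0*(20*6/(6 + 6)) = 0*(20*6/12) = 0*(20*6*(1/12)) = 0*10 = 0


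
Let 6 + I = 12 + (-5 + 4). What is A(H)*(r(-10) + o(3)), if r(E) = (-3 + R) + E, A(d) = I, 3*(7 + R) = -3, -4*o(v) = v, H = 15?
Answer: -435/4 ≈ -108.75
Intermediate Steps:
o(v) = -v/4
R = -8 (R = -7 + (1/3)*(-3) = -7 - 1 = -8)
I = 5 (I = -6 + (12 + (-5 + 4)) = -6 + (12 - 1) = -6 + 11 = 5)
A(d) = 5
r(E) = -11 + E (r(E) = (-3 - 8) + E = -11 + E)
A(H)*(r(-10) + o(3)) = 5*((-11 - 10) - 1/4*3) = 5*(-21 - 3/4) = 5*(-87/4) = -435/4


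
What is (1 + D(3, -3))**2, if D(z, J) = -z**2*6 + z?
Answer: 2500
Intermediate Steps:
D(z, J) = z - 6*z**2 (D(z, J) = -6*z**2 + z = z - 6*z**2)
(1 + D(3, -3))**2 = (1 + 3*(1 - 6*3))**2 = (1 + 3*(1 - 18))**2 = (1 + 3*(-17))**2 = (1 - 51)**2 = (-50)**2 = 2500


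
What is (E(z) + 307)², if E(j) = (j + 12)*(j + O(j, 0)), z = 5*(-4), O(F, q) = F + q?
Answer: 393129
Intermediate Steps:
z = -20
E(j) = 2*j*(12 + j) (E(j) = (j + 12)*(j + (j + 0)) = (12 + j)*(j + j) = (12 + j)*(2*j) = 2*j*(12 + j))
(E(z) + 307)² = (2*(-20)*(12 - 20) + 307)² = (2*(-20)*(-8) + 307)² = (320 + 307)² = 627² = 393129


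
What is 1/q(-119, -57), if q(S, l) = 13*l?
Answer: -1/741 ≈ -0.0013495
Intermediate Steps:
1/q(-119, -57) = 1/(13*(-57)) = 1/(-741) = -1/741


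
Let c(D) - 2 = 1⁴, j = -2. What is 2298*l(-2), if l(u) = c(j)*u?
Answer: -13788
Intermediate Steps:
c(D) = 3 (c(D) = 2 + 1⁴ = 2 + 1 = 3)
l(u) = 3*u
2298*l(-2) = 2298*(3*(-2)) = 2298*(-6) = -13788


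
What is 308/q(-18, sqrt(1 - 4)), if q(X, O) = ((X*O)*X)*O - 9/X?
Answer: -616/1943 ≈ -0.31704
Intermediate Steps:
q(X, O) = -9/X + O**2*X**2 (q(X, O) = ((O*X)*X)*O - 9/X = (O*X**2)*O - 9/X = O**2*X**2 - 9/X = -9/X + O**2*X**2)
308/q(-18, sqrt(1 - 4)) = 308/(((-9 + (sqrt(1 - 4))**2*(-18)**3)/(-18))) = 308/((-(-9 + (sqrt(-3))**2*(-5832))/18)) = 308/((-(-9 + (I*sqrt(3))**2*(-5832))/18)) = 308/((-(-9 - 3*(-5832))/18)) = 308/((-(-9 + 17496)/18)) = 308/((-1/18*17487)) = 308/(-1943/2) = 308*(-2/1943) = -616/1943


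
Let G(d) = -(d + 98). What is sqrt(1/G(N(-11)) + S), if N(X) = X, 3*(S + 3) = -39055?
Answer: I*sqrt(10950951)/29 ≈ 114.11*I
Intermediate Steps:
S = -39064/3 (S = -3 + (1/3)*(-39055) = -3 - 39055/3 = -39064/3 ≈ -13021.)
G(d) = -98 - d (G(d) = -(98 + d) = -98 - d)
sqrt(1/G(N(-11)) + S) = sqrt(1/(-98 - 1*(-11)) - 39064/3) = sqrt(1/(-98 + 11) - 39064/3) = sqrt(1/(-87) - 39064/3) = sqrt(-1/87 - 39064/3) = sqrt(-377619/29) = I*sqrt(10950951)/29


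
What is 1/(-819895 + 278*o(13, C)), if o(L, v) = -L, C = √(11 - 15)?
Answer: -1/823509 ≈ -1.2143e-6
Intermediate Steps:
C = 2*I (C = √(-4) = 2*I ≈ 2.0*I)
1/(-819895 + 278*o(13, C)) = 1/(-819895 + 278*(-1*13)) = 1/(-819895 + 278*(-13)) = 1/(-819895 - 3614) = 1/(-823509) = -1/823509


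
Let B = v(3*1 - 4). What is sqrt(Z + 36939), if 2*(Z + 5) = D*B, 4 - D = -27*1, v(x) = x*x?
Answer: 3*sqrt(16422)/2 ≈ 192.22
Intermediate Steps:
v(x) = x**2
D = 31 (D = 4 - (-27) = 4 - 1*(-27) = 4 + 27 = 31)
B = 1 (B = (3*1 - 4)**2 = (3 - 4)**2 = (-1)**2 = 1)
Z = 21/2 (Z = -5 + (31*1)/2 = -5 + (1/2)*31 = -5 + 31/2 = 21/2 ≈ 10.500)
sqrt(Z + 36939) = sqrt(21/2 + 36939) = sqrt(73899/2) = 3*sqrt(16422)/2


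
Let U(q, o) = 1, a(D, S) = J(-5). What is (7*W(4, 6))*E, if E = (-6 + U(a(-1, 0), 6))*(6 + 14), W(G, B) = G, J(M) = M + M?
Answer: -2800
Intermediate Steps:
J(M) = 2*M
a(D, S) = -10 (a(D, S) = 2*(-5) = -10)
E = -100 (E = (-6 + 1)*(6 + 14) = -5*20 = -100)
(7*W(4, 6))*E = (7*4)*(-100) = 28*(-100) = -2800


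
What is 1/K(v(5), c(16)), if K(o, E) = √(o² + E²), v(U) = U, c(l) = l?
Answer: √281/281 ≈ 0.059655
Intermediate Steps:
K(o, E) = √(E² + o²)
1/K(v(5), c(16)) = 1/(√(16² + 5²)) = 1/(√(256 + 25)) = 1/(√281) = √281/281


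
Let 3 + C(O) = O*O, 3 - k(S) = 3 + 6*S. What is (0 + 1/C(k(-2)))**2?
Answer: 1/19881 ≈ 5.0299e-5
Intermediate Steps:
k(S) = -6*S (k(S) = 3 - (3 + 6*S) = 3 + (-3 - 6*S) = -6*S)
C(O) = -3 + O**2 (C(O) = -3 + O*O = -3 + O**2)
(0 + 1/C(k(-2)))**2 = (0 + 1/(-3 + (-6*(-2))**2))**2 = (0 + 1/(-3 + 12**2))**2 = (0 + 1/(-3 + 144))**2 = (0 + 1/141)**2 = (1/141)**2 = 1/19881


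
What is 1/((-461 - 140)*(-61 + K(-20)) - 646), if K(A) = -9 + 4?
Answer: 1/39020 ≈ 2.5628e-5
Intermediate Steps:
K(A) = -5
1/((-461 - 140)*(-61 + K(-20)) - 646) = 1/((-461 - 140)*(-61 - 5) - 646) = 1/(-601*(-66) - 646) = 1/(39666 - 646) = 1/39020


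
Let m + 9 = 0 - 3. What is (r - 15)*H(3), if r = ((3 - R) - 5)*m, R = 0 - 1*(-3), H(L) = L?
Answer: 135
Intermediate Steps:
R = 3 (R = 0 + 3 = 3)
m = -12 (m = -9 + (0 - 3) = -9 - 3 = -12)
r = 60 (r = ((3 - 1*3) - 5)*(-12) = ((3 - 3) - 5)*(-12) = (0 - 5)*(-12) = -5*(-12) = 60)
(r - 15)*H(3) = (60 - 15)*3 = 45*3 = 135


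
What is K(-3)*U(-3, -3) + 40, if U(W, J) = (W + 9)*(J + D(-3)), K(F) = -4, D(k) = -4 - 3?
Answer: 280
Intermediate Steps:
D(k) = -7
U(W, J) = (-7 + J)*(9 + W) (U(W, J) = (W + 9)*(J - 7) = (9 + W)*(-7 + J) = (-7 + J)*(9 + W))
K(-3)*U(-3, -3) + 40 = -4*(-63 - 7*(-3) + 9*(-3) - 3*(-3)) + 40 = -4*(-63 + 21 - 27 + 9) + 40 = -4*(-60) + 40 = 240 + 40 = 280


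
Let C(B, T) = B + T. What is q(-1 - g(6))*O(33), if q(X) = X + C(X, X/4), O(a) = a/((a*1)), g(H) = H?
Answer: -63/4 ≈ -15.750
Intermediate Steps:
O(a) = 1 (O(a) = a/a = 1)
q(X) = 9*X/4 (q(X) = X + (X + X/4) = X + 5*X/4 = 9*X/4)
q(-1 - g(6))*O(33) = (9*(-1 - 1*6)/4)*1 = (9*(-1 - 6)/4)*1 = ((9/4)*(-7))*1 = -63/4*1 = -63/4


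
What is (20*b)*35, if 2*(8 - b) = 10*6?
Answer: -15400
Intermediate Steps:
b = -22 (b = 8 - 5*6 = 8 - ½*60 = 8 - 30 = -22)
(20*b)*35 = (20*(-22))*35 = -440*35 = -15400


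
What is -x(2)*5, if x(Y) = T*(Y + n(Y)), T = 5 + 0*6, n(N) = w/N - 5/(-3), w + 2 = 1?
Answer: -475/6 ≈ -79.167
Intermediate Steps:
w = -1 (w = -2 + 1 = -1)
n(N) = 5/3 - 1/N (n(N) = -1/N - 5/(-3) = -1/N - 5*(-⅓) = -1/N + 5/3 = 5/3 - 1/N)
T = 5 (T = 5 + 0 = 5)
x(Y) = 25/3 - 5/Y + 5*Y (x(Y) = 5*(Y + (5/3 - 1/Y)) = 5*(5/3 + Y - 1/Y) = 25/3 - 5/Y + 5*Y)
-x(2)*5 = -(25/3 - 5/2 + 5*2)*5 = -(25/3 - 5*½ + 10)*5 = -(25/3 - 5/2 + 10)*5 = -1*95/6*5 = -95/6*5 = -475/6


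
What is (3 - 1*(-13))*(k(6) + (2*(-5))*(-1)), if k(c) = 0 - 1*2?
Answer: 128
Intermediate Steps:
k(c) = -2 (k(c) = 0 - 2 = -2)
(3 - 1*(-13))*(k(6) + (2*(-5))*(-1)) = (3 - 1*(-13))*(-2 + (2*(-5))*(-1)) = (3 + 13)*(-2 - 10*(-1)) = 16*(-2 + 10) = 16*8 = 128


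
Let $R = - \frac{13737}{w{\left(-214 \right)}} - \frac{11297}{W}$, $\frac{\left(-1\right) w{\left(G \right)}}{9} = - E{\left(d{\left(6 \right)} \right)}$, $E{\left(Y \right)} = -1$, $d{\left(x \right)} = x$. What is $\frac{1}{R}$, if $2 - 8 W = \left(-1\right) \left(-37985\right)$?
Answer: $\frac{3453}{5278645} \approx 0.00065415$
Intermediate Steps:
$W = - \frac{37983}{8}$ ($W = \frac{1}{4} - \frac{\left(-1\right) \left(-37985\right)}{8} = \frac{1}{4} - \frac{37985}{8} = - \frac{37983}{8} \approx -4747.9$)
$w{\left(G \right)} = -9$ ($w{\left(G \right)} = - 9 \left(\left(-1\right) \left(-1\right)\right) = \left(-9\right) 1 = -9$)
$R = \frac{5278645}{3453}$ ($R = - \frac{13737}{-9} - \frac{11297}{- \frac{37983}{8}} = \left(-13737\right) \left(- \frac{1}{9}\right) - - \frac{8216}{3453} = \frac{4579}{3} + \frac{8216}{3453} = \frac{5278645}{3453} \approx 1528.7$)
$\frac{1}{R} = \frac{1}{\frac{5278645}{3453}} = \frac{3453}{5278645}$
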